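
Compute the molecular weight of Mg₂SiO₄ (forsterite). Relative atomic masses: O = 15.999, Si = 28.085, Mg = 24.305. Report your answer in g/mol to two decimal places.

Mg: 2 × 24.305 = 48.6100
Si: 1 × 28.085 = 28.0850
O: 4 × 15.999 = 63.9960
Summing the contributions gives the formula mass.

140.69 g/mol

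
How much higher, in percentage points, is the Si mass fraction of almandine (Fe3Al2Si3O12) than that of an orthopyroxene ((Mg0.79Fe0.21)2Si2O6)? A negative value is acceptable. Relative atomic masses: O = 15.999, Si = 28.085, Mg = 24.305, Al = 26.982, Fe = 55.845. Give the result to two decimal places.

-9.32 percentage points

M(Fe3Al2Si3O12) = 497.742 g/mol, so wt% Si = 84.255/497.742 × 100 = 16.93%.
M((Mg0.79Fe0.21)2Si2O6) = 214.021 g/mol, so wt% Si = 56.170/214.021 × 100 = 26.25%.
16.93 − 26.25 = -9.32 pp.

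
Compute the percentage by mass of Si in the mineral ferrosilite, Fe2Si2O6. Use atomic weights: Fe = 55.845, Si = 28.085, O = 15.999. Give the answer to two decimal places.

21.29 wt%

M(Fe2Si2O6) = 263.854 g/mol.
Si contributes 2 × 28.085 = 56.170 g per mole.
56.170/263.854 = 0.2129 → 21.29%.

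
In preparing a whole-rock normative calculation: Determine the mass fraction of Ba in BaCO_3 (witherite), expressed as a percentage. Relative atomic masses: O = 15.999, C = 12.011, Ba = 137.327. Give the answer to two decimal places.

69.59 weight percent

M(BaCO_3) = 197.335 g/mol.
Ba contributes 1 × 137.327 = 137.327 g per mole.
137.327/197.335 = 0.6959 → 69.59%.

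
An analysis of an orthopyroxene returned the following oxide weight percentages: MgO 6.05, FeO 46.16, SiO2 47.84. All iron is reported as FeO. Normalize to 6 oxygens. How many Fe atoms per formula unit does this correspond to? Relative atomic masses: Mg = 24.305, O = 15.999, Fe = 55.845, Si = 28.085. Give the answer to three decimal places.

1.616 Fe apfu

MgO (M=40.304): mol = 0.15011; Mg = 0.15011, O = 0.15011.
FeO (M=71.844): mol = 0.64250; Fe = 0.64250, O = 0.64250.
SiO2 (M=60.083): mol = 0.79623; Si = 0.79623, O = 1.59246.
ΣO = 2.38507; factor = 6/ΣO = 2.51565.
Fe apfu = 0.64250 × 2.51565 = 1.616.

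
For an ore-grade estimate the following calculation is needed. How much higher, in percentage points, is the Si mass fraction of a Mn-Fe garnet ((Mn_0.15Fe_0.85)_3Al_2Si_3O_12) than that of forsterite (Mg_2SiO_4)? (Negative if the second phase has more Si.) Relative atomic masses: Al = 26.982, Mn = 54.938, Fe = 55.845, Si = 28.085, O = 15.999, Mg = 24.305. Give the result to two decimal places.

First mineral: 84.255 g Si in 497.334 g formula = 16.94 wt% Si.
Second mineral: 28.085 g Si in 140.691 g formula = 19.96 wt% Si.
16.94% − 19.96% gives a difference of -3.02 percentage points.

-3.02 percentage points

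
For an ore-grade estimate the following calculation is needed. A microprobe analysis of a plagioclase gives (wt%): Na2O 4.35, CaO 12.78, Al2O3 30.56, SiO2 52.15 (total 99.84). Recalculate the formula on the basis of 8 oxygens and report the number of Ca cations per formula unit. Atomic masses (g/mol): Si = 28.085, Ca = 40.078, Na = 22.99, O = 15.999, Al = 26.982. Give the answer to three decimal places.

0.622 Ca apfu

4.35 wt% Na2O ÷ 61.979 g/mol = 0.07019 mol, giving 0.14038 Na and 0.07019 O.
12.78 wt% CaO ÷ 56.077 g/mol = 0.22790 mol, giving 0.22790 Ca and 0.22790 O.
30.56 wt% Al2O3 ÷ 101.961 g/mol = 0.29972 mol, giving 0.59944 Al and 0.89916 O.
52.15 wt% SiO2 ÷ 60.083 g/mol = 0.86797 mol, giving 0.86797 Si and 1.73594 O.
Oxygen sums to 2.93319; scaling by 8/2.93319 = 2.72741 puts the formula on 8 O.
Ca: 0.22790 × 2.72741 = 0.622 atoms per formula unit.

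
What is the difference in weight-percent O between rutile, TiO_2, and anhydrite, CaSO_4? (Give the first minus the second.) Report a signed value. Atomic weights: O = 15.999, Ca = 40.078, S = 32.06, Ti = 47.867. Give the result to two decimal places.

First mineral: 31.998 g O in 79.865 g formula = 40.07 wt% O.
Second mineral: 63.996 g O in 136.134 g formula = 47.01 wt% O.
40.07% − 47.01% gives a difference of -6.94 percentage points.

-6.94 percentage points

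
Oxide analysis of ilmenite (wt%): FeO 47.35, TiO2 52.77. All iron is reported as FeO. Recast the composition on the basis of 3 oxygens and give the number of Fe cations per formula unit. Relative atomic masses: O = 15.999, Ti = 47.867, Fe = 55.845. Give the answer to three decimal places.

0.998 Fe apfu

FeO (M=71.844): mol = 0.65907; Fe = 0.65907, O = 0.65907.
TiO2 (M=79.865): mol = 0.66074; Ti = 0.66074, O = 1.32148.
ΣO = 1.98055; factor = 3/ΣO = 1.51473.
Fe apfu = 0.65907 × 1.51473 = 0.998.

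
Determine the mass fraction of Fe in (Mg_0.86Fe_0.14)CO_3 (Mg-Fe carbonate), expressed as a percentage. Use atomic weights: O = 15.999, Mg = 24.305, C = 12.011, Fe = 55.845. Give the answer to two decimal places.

Molar mass of (Mg_0.86Fe_0.14)CO_3: 0.86*24.305 + 0.14*55.845 + 1*12.011 + 3*15.999 = 88.729 g/mol.
Mass of Fe per formula unit: 0.14 × 55.845 = 7.818 g.
Weight fraction Fe = 7.818 / 88.729 = 0.0881.

8.81 wt%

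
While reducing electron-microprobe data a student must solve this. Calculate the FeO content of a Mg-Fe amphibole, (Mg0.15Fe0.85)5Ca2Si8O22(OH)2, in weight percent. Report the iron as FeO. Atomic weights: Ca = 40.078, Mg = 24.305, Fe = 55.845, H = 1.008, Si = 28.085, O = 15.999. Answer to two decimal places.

32.26 wt%

M((Mg0.15Fe0.85)5Ca2Si8O22(OH)2) = 946.398 g/mol; M(FeO) = 71.844 g/mol.
Moles FeO per formula unit = 4.25 Fe ÷ 1 = 4.2500.
FeO fraction = (4.2500 × 71.844) / 946.398 = 305.337/946.398 = 0.3226.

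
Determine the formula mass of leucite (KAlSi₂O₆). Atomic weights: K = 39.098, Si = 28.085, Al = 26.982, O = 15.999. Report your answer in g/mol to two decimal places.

The formula mass is the sum 1(39.098) + 1(26.982) + 2(28.085) + 6(15.999).

218.24 g/mol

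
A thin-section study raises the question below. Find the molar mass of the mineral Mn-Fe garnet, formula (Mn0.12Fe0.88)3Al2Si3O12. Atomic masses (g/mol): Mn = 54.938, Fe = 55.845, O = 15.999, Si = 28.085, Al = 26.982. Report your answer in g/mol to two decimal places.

Mn: 0.36 × 54.938 = 19.7777
Fe: 2.64 × 55.845 = 147.4308
Al: 2 × 26.982 = 53.9640
Si: 3 × 28.085 = 84.2550
O: 12 × 15.999 = 191.9880
Summing the contributions gives the formula mass.

497.42 g/mol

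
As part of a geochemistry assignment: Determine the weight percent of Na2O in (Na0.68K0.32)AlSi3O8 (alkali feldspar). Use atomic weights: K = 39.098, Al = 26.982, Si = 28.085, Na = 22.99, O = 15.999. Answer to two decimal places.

M((Na0.68K0.32)AlSi3O8) = 267.374 g/mol; M(Na2O) = 61.979 g/mol.
Moles Na2O per formula unit = 0.68 Na ÷ 2 = 0.3400.
Na2O fraction = (0.3400 × 61.979) / 267.374 = 21.073/267.374 = 0.0788.

7.88 wt%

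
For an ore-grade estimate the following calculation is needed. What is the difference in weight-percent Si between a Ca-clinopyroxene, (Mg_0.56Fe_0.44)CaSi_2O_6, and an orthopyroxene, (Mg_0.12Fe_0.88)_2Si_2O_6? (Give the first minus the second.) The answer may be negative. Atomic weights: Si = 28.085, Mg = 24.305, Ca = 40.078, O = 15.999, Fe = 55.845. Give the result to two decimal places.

Si in (Mg_0.56Fe_0.44)CaSi_2O_6: molar mass 230.425 g/mol; 2×28.085 = 56.170 g → 24.38 wt%.
Si in (Mg_0.12Fe_0.88)_2Si_2O_6: molar mass 256.284 g/mol; 2×28.085 = 56.170 g → 21.92 wt%.
Difference = 24.38 − 21.92 = 2.46 percentage points.

2.46 percentage points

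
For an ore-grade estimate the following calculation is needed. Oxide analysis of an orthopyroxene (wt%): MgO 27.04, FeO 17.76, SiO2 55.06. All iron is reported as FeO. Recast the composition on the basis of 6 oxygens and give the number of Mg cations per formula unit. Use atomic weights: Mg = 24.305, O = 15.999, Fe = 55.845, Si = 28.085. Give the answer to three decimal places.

MgO (M=40.304): mol = 0.67090; Mg = 0.67090, O = 0.67090.
FeO (M=71.844): mol = 0.24720; Fe = 0.24720, O = 0.24720.
SiO2 (M=60.083): mol = 0.91640; Si = 0.91640, O = 1.83280.
ΣO = 2.75090; factor = 6/ΣO = 2.18110.
Mg apfu = 0.67090 × 2.18110 = 1.463.

1.463 Mg apfu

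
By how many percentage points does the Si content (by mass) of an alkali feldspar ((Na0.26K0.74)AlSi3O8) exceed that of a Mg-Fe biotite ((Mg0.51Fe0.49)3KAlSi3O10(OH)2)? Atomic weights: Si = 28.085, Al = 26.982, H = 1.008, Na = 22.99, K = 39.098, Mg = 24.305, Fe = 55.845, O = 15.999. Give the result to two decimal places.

12.56 percentage points

M((Na0.26K0.74)AlSi3O8) = 274.139 g/mol, so wt% Si = 84.255/274.139 × 100 = 30.73%.
M((Mg0.51Fe0.49)3KAlSi3O10(OH)2) = 463.618 g/mol, so wt% Si = 84.255/463.618 × 100 = 18.17%.
30.73 − 18.17 = 12.56 pp.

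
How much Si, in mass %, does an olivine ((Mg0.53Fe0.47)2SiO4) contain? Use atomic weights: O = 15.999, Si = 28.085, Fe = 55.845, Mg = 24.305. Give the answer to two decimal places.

Molar mass of (Mg0.53Fe0.47)2SiO4: 1.06×24.305 + 0.94×55.845 + 1×28.085 + 4×15.999 = 170.339 g/mol.
Mass of Si per formula unit: 1 × 28.085 = 28.085 g.
Weight fraction Si = 28.085 / 170.339 = 0.1649.

16.49 mass %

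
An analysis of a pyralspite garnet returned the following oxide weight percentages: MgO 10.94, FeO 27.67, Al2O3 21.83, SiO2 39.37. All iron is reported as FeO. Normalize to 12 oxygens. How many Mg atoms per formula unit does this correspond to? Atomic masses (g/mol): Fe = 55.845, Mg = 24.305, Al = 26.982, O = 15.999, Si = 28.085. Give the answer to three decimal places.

MgO: 10.94/40.304 = 0.27144 mol → 0.27144 mol Mg, 0.27144 mol O.
FeO: 27.67/71.844 = 0.38514 mol → 0.38514 mol Fe, 0.38514 mol O.
Al2O3: 21.83/101.961 = 0.21410 mol → 0.42820 mol Al, 0.64230 mol O.
SiO2: 39.37/60.083 = 0.65526 mol → 0.65526 mol Si, 1.31052 mol O.
Total oxygen = 2.60940 mol. Normalization factor = 12/2.60940 = 4.59876.
Mg per 12 O = 0.27144 × 4.59876 = 1.248.

1.248 Mg apfu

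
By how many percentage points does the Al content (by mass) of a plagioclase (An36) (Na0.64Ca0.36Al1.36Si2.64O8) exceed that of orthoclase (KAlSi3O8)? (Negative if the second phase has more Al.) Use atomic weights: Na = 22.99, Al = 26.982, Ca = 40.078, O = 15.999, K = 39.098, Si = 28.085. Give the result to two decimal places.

Al in Na0.64Ca0.36Al1.36Si2.64O8: molar mass 267.974 g/mol; 1.36×26.982 = 36.696 g → 13.69 wt%.
Al in KAlSi3O8: molar mass 278.327 g/mol; 1×26.982 = 26.982 g → 9.69 wt%.
Difference = 13.69 − 9.69 = 4.00 percentage points.

4.00 percentage points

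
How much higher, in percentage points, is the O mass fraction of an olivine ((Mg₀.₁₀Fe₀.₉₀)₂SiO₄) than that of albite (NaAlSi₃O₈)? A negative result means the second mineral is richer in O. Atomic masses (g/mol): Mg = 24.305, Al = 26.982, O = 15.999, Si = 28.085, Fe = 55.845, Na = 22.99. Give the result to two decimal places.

O in (Mg₀.₁₀Fe₀.₉₀)₂SiO₄: molar mass 197.463 g/mol; 4×15.999 = 63.996 g → 32.41 wt%.
O in NaAlSi₃O₈: molar mass 262.219 g/mol; 8×15.999 = 127.992 g → 48.81 wt%.
Difference = 32.41 − 48.81 = -16.40 percentage points.

-16.40 percentage points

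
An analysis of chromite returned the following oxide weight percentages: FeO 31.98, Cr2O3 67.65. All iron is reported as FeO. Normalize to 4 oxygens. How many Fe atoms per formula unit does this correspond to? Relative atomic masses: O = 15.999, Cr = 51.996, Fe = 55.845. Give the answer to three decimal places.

1.000 Fe apfu

FeO (M=71.844): mol = 0.44513; Fe = 0.44513, O = 0.44513.
Cr2O3 (M=151.989): mol = 0.44510; Cr = 0.89020, O = 1.33530.
ΣO = 1.78043; factor = 4/ΣO = 2.24665.
Fe apfu = 0.44513 × 2.24665 = 1.000.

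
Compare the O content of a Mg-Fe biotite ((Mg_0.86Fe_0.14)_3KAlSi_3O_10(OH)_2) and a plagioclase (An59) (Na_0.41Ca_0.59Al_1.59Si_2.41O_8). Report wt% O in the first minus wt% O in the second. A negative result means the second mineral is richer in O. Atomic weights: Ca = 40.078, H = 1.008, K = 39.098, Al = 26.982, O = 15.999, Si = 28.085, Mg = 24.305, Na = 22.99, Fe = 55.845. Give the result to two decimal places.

M((Mg_0.86Fe_0.14)_3KAlSi_3O_10(OH)_2) = 430.501 g/mol, so wt% O = 191.988/430.501 × 100 = 44.60%.
M(Na_0.41Ca_0.59Al_1.59Si_2.41O_8) = 271.650 g/mol, so wt% O = 127.992/271.650 × 100 = 47.12%.
44.60 − 47.12 = -2.52 pp.

-2.52 percentage points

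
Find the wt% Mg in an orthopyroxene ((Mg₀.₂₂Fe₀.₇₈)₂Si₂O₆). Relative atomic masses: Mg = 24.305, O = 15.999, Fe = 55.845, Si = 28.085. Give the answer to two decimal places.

4.28 weight percent

Molar mass of (Mg₀.₂₂Fe₀.₇₈)₂Si₂O₆: 0.44×24.305 + 1.56×55.845 + 2×28.085 + 6×15.999 = 249.976 g/mol.
Mass of Mg per formula unit: 0.44 × 24.305 = 10.694 g.
Weight fraction Mg = 10.694 / 249.976 = 0.0428.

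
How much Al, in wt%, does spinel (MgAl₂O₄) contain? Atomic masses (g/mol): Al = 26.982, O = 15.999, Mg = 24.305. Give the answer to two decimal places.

Formula mass = 1·24.305 + 2·26.982 + 4·15.999 = 142.265 g/mol, of which 53.964 g is Al.
So Al makes up 53.964/142.265 = 0.3793 of the mass, i.e. 37.93%.

37.93 wt%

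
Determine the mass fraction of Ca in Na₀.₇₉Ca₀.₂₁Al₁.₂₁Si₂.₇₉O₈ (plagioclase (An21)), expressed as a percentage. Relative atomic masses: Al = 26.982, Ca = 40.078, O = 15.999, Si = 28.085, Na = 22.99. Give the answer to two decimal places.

3.17 wt%

M(Na₀.₇₉Ca₀.₂₁Al₁.₂₁Si₂.₇₉O₈) = 265.576 g/mol.
Ca contributes 0.21 × 40.078 = 8.416 g per mole.
8.416/265.576 = 0.0317 → 3.17%.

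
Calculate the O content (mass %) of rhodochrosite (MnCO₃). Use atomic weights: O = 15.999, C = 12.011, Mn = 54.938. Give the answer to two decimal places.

41.76 mass %

Formula mass = 1*54.938 + 1*12.011 + 3*15.999 = 114.946 g/mol, of which 47.997 g is O.
So O makes up 47.997/114.946 = 0.4176 of the mass, i.e. 41.76%.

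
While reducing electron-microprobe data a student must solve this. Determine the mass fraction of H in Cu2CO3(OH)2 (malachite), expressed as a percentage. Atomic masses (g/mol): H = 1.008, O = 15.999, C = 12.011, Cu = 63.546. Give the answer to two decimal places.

0.91 weight percent

Formula mass = 2*63.546 + 1*12.011 + 5*15.999 + 2*1.008 = 221.114 g/mol, of which 2.016 g is H.
So H makes up 2.016/221.114 = 0.0091 of the mass, i.e. 0.91%.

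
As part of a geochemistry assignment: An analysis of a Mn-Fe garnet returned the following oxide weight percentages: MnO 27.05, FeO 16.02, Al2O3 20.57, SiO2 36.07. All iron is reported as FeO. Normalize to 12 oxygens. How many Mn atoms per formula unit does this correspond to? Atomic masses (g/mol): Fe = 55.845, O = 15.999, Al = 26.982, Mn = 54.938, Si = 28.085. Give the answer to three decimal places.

1.899 Mn apfu

27.05 wt% MnO ÷ 70.937 g/mol = 0.38132 mol, giving 0.38132 Mn and 0.38132 O.
16.02 wt% FeO ÷ 71.844 g/mol = 0.22298 mol, giving 0.22298 Fe and 0.22298 O.
20.57 wt% Al2O3 ÷ 101.961 g/mol = 0.20174 mol, giving 0.40348 Al and 0.60522 O.
36.07 wt% SiO2 ÷ 60.083 g/mol = 0.60034 mol, giving 0.60034 Si and 1.20068 O.
Oxygen sums to 2.41020; scaling by 12/2.41020 = 4.97884 puts the formula on 12 O.
Mn: 0.38132 × 4.97884 = 1.899 atoms per formula unit.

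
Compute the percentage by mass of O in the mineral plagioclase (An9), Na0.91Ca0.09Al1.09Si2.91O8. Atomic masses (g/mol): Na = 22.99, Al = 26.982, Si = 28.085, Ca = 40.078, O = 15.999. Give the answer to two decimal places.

48.54 wt%

Molar mass of Na0.91Ca0.09Al1.09Si2.91O8: 0.91×22.99 + 0.09×40.078 + 1.09×26.982 + 2.91×28.085 + 8×15.999 = 263.658 g/mol.
Mass of O per formula unit: 8 × 15.999 = 127.992 g.
Weight fraction O = 127.992 / 263.658 = 0.4854.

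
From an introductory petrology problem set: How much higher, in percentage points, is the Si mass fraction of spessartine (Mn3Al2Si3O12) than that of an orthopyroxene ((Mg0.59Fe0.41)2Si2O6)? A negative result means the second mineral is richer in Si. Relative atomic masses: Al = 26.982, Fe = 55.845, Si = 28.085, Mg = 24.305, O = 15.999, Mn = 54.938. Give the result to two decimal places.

-7.76 percentage points

First mineral: 84.255 g Si in 495.021 g formula = 17.02 wt% Si.
Second mineral: 56.170 g Si in 226.637 g formula = 24.78 wt% Si.
17.02% − 24.78% gives a difference of -7.76 percentage points.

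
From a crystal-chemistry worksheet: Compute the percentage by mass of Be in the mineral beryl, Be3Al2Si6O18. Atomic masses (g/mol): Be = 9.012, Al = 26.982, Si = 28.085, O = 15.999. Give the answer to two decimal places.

5.03 mass %

Formula mass = 3·9.012 + 2·26.982 + 6·28.085 + 18·15.999 = 537.492 g/mol, of which 27.036 g is Be.
So Be makes up 27.036/537.492 = 0.0503 of the mass, i.e. 5.03%.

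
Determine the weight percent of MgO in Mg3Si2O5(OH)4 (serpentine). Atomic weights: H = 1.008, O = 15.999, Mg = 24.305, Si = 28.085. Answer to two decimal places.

43.63 wt%

Formula mass = 277.108 g/mol.
3 Mg → 3.0000 mol MgO per formula unit; M(MgO) = 40.304, so MgO mass = 120.912 g.
120.912/277.108 × 100 = 43.63 wt%.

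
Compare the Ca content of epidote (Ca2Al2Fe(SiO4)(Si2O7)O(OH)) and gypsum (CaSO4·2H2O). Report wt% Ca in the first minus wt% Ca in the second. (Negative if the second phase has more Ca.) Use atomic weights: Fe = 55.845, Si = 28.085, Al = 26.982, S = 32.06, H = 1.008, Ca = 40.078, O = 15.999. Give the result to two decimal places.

M(Ca2Al2Fe(SiO4)(Si2O7)O(OH)) = 483.215 g/mol, so wt% Ca = 80.156/483.215 × 100 = 16.59%.
M(CaSO4·2H2O) = 172.164 g/mol, so wt% Ca = 40.078/172.164 × 100 = 23.28%.
16.59 − 23.28 = -6.69 pp.

-6.69 percentage points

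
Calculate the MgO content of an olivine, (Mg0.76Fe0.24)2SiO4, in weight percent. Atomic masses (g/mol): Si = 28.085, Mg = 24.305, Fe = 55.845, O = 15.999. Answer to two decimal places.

39.31 wt%

Formula mass = 155.830 g/mol.
1.52 Mg → 1.5200 mol MgO per formula unit; M(MgO) = 40.304, so MgO mass = 61.262 g.
61.262/155.830 × 100 = 39.31 wt%.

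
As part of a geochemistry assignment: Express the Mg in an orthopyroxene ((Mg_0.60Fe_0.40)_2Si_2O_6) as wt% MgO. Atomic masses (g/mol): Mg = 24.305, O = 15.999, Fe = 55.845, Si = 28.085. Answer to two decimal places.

Formula mass = 226.006 g/mol.
1.20 Mg → 1.2000 mol MgO per formula unit; M(MgO) = 40.304, so MgO mass = 48.365 g.
48.365/226.006 × 100 = 21.40 wt%.

21.40 wt%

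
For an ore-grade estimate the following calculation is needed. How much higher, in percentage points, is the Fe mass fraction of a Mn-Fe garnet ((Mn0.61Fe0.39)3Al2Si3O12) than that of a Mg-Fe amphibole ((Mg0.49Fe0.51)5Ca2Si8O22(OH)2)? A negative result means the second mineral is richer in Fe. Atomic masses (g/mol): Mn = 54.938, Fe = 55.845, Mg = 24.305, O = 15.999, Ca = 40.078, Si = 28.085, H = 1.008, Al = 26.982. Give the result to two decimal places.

-2.78 percentage points

First mineral: 65.339 g Fe in 496.082 g formula = 13.17 wt% Fe.
Second mineral: 142.405 g Fe in 892.780 g formula = 15.95 wt% Fe.
13.17% − 15.95% gives a difference of -2.78 percentage points.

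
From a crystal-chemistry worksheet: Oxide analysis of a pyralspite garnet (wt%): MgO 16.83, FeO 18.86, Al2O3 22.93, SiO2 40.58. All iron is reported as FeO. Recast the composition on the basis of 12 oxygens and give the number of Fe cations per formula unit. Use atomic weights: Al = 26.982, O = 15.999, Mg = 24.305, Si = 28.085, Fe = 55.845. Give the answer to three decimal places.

1.164 Fe apfu

MgO: 16.83/40.304 = 0.41758 mol → 0.41758 mol Mg, 0.41758 mol O.
FeO: 18.86/71.844 = 0.26251 mol → 0.26251 mol Fe, 0.26251 mol O.
Al2O3: 22.93/101.961 = 0.22489 mol → 0.44978 mol Al, 0.67467 mol O.
SiO2: 40.58/60.083 = 0.67540 mol → 0.67540 mol Si, 1.35080 mol O.
Total oxygen = 2.70556 mol. Normalization factor = 12/2.70556 = 4.43531.
Fe per 12 O = 0.26251 × 4.43531 = 1.164.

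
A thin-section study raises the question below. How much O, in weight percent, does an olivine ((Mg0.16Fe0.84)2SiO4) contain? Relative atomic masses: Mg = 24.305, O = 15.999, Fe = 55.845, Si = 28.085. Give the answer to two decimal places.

33.04 weight percent

Formula mass = 0.32*24.305 + 1.68*55.845 + 1*28.085 + 4*15.999 = 193.678 g/mol, of which 63.996 g is O.
So O makes up 63.996/193.678 = 0.3304 of the mass, i.e. 33.04%.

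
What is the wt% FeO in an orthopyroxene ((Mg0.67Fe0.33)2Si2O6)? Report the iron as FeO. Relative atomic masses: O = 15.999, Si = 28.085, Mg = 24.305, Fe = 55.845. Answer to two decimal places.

M((Mg0.67Fe0.33)2Si2O6) = 221.590 g/mol; M(FeO) = 71.844 g/mol.
Moles FeO per formula unit = 0.66 Fe ÷ 1 = 0.6600.
FeO fraction = (0.6600 × 71.844) / 221.590 = 47.417/221.590 = 0.2140.

21.40 wt%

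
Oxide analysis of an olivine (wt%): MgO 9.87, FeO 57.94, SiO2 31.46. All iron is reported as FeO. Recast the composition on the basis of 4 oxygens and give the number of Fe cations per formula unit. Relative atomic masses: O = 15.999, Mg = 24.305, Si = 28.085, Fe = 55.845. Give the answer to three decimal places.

1.537 Fe apfu

9.87 wt% MgO ÷ 40.304 g/mol = 0.24489 mol, giving 0.24489 Mg and 0.24489 O.
57.94 wt% FeO ÷ 71.844 g/mol = 0.80647 mol, giving 0.80647 Fe and 0.80647 O.
31.46 wt% SiO2 ÷ 60.083 g/mol = 0.52361 mol, giving 0.52361 Si and 1.04722 O.
Oxygen sums to 2.09858; scaling by 4/2.09858 = 1.90605 puts the formula on 4 O.
Fe: 0.80647 × 1.90605 = 1.537 atoms per formula unit.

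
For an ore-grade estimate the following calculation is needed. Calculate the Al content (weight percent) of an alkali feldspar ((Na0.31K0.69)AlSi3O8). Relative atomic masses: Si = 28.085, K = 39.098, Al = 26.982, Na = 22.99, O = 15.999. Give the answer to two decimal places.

9.87 weight percent

Molar mass of (Na0.31K0.69)AlSi3O8: 0.31*22.99 + 0.69*39.098 + 1*26.982 + 3*28.085 + 8*15.999 = 273.334 g/mol.
Mass of Al per formula unit: 1 × 26.982 = 26.982 g.
Weight fraction Al = 26.982 / 273.334 = 0.0987.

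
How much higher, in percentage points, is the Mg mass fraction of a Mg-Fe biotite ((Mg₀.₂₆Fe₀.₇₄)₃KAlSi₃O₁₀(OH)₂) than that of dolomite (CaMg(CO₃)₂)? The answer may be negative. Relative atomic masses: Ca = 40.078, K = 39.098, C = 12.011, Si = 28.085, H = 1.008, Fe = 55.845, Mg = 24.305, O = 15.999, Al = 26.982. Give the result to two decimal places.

First mineral: 18.958 g Mg in 487.273 g formula = 3.89 wt% Mg.
Second mineral: 24.305 g Mg in 184.399 g formula = 13.18 wt% Mg.
3.89% − 13.18% gives a difference of -9.29 percentage points.

-9.29 percentage points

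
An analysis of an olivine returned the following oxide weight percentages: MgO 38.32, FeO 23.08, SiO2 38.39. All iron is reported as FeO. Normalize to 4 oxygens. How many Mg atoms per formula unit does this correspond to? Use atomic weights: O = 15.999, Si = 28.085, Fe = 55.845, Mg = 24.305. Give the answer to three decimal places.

MgO: 38.32/40.304 = 0.95077 mol → 0.95077 mol Mg, 0.95077 mol O.
FeO: 23.08/71.844 = 0.32125 mol → 0.32125 mol Fe, 0.32125 mol O.
SiO2: 38.39/60.083 = 0.63895 mol → 0.63895 mol Si, 1.27790 mol O.
Total oxygen = 2.54992 mol. Normalization factor = 4/2.54992 = 1.56868.
Mg per 4 O = 0.95077 × 1.56868 = 1.491.

1.491 Mg apfu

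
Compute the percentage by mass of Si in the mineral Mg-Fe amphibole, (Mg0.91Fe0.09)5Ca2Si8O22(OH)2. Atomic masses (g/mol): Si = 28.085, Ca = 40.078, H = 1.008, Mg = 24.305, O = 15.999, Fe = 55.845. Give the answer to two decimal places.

Molar mass of (Mg0.91Fe0.09)5Ca2Si8O22(OH)2: 4.55×24.305 + 0.45×55.845 + 2×40.078 + 8×28.085 + 24×15.999 + 2×1.008 = 826.546 g/mol.
Mass of Si per formula unit: 8 × 28.085 = 224.680 g.
Weight fraction Si = 224.680 / 826.546 = 0.2718.

27.18 weight percent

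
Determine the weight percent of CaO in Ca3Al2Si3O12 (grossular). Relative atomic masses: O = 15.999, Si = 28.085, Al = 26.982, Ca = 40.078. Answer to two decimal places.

Formula mass = 450.441 g/mol.
3 Ca → 3.0000 mol CaO per formula unit; M(CaO) = 56.077, so CaO mass = 168.231 g.
168.231/450.441 × 100 = 37.35 wt%.

37.35 wt%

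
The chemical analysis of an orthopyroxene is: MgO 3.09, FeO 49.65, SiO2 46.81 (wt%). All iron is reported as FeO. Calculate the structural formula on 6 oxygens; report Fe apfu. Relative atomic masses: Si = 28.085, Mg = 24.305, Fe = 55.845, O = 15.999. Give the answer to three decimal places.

MgO (M=40.304): mol = 0.07667; Mg = 0.07667, O = 0.07667.
FeO (M=71.844): mol = 0.69108; Fe = 0.69108, O = 0.69108.
SiO2 (M=60.083): mol = 0.77909; Si = 0.77909, O = 1.55818.
ΣO = 2.32593; factor = 6/ΣO = 2.57961.
Fe apfu = 0.69108 × 2.57961 = 1.783.

1.783 Fe apfu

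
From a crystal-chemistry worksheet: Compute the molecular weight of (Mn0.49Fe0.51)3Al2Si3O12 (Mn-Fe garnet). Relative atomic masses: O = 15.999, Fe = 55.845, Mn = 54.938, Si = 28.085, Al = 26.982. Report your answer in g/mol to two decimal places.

496.41 g/mol

The formula mass is the sum 1.47·54.938 + 1.53·55.845 + 2·26.982 + 3·28.085 + 12·15.999.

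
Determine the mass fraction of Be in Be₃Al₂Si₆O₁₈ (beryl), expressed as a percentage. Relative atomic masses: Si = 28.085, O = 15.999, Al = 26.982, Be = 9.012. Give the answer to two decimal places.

Molar mass of Be₃Al₂Si₆O₁₈: 3×9.012 + 2×26.982 + 6×28.085 + 18×15.999 = 537.492 g/mol.
Mass of Be per formula unit: 3 × 9.012 = 27.036 g.
Weight fraction Be = 27.036 / 537.492 = 0.0503.

5.03 wt%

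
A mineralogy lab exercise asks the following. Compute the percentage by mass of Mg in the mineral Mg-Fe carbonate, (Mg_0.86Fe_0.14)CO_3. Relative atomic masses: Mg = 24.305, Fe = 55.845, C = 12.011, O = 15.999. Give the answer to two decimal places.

M((Mg_0.86Fe_0.14)CO_3) = 88.729 g/mol.
Mg contributes 0.86 × 24.305 = 20.902 g per mole.
20.902/88.729 = 0.2356 → 23.56%.

23.56 weight percent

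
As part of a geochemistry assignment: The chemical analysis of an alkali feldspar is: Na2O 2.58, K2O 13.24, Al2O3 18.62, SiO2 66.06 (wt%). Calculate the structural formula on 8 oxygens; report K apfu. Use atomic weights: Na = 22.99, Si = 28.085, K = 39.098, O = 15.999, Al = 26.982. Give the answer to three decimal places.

0.768 K apfu

Na2O (M=61.979): mol = 0.04163; Na = 0.08326, O = 0.04163.
K2O (M=94.195): mol = 0.14056; K = 0.28112, O = 0.14056.
Al2O3 (M=101.961): mol = 0.18262; Al = 0.36524, O = 0.54786.
SiO2 (M=60.083): mol = 1.09948; Si = 1.09948, O = 2.19896.
ΣO = 2.92901; factor = 8/ΣO = 2.73130.
K apfu = 0.28112 × 2.73130 = 0.768.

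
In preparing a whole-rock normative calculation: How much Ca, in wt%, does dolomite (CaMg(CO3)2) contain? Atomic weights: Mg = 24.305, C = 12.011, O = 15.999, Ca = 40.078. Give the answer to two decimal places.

Formula mass = 1×40.078 + 1×24.305 + 2×12.011 + 6×15.999 = 184.399 g/mol, of which 40.078 g is Ca.
So Ca makes up 40.078/184.399 = 0.2173 of the mass, i.e. 21.73%.

21.73 wt%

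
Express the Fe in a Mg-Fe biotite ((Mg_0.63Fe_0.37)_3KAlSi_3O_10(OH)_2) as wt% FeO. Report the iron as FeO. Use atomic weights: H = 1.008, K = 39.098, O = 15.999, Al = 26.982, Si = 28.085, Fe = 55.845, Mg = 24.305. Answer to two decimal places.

17.63 wt%

Formula mass = 452.263 g/mol.
1.11 Fe → 1.1100 mol FeO per formula unit; M(FeO) = 71.844, so FeO mass = 79.747 g.
79.747/452.263 × 100 = 17.63 wt%.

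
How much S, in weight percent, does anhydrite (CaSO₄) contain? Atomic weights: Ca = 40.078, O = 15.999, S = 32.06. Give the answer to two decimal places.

23.55 weight percent

Formula mass = 1*40.078 + 1*32.06 + 4*15.999 = 136.134 g/mol, of which 32.060 g is S.
So S makes up 32.060/136.134 = 0.2355 of the mass, i.e. 23.55%.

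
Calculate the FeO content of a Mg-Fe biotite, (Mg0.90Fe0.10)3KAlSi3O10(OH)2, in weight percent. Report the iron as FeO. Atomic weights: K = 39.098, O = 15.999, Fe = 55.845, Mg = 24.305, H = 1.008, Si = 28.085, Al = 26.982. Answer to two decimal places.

5.05 wt%

Formula mass = 426.716 g/mol.
0.30 Fe → 0.3000 mol FeO per formula unit; M(FeO) = 71.844, so FeO mass = 21.553 g.
21.553/426.716 × 100 = 5.05 wt%.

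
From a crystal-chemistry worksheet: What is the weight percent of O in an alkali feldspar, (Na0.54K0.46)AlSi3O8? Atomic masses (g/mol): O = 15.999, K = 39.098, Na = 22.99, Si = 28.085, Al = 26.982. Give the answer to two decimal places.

Formula mass = 0.54×22.99 + 0.46×39.098 + 1×26.982 + 3×28.085 + 8×15.999 = 269.629 g/mol, of which 127.992 g is O.
So O makes up 127.992/269.629 = 0.4747 of the mass, i.e. 47.47%.

47.47 wt%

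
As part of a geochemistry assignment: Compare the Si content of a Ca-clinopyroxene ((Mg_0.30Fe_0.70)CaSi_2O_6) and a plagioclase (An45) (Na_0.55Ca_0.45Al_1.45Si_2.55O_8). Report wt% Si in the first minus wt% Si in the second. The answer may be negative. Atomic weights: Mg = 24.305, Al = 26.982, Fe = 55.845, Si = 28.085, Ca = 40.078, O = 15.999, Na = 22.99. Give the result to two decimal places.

-3.04 percentage points

M((Mg_0.30Fe_0.70)CaSi_2O_6) = 238.625 g/mol, so wt% Si = 56.170/238.625 × 100 = 23.54%.
M(Na_0.55Ca_0.45Al_1.45Si_2.55O_8) = 269.412 g/mol, so wt% Si = 71.617/269.412 × 100 = 26.58%.
23.54 − 26.58 = -3.04 pp.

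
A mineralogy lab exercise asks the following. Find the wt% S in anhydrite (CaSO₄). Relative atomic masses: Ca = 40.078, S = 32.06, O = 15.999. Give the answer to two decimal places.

M(CaSO₄) = 136.134 g/mol.
S contributes 1 × 32.06 = 32.060 g per mole.
32.060/136.134 = 0.2355 → 23.55%.

23.55 weight percent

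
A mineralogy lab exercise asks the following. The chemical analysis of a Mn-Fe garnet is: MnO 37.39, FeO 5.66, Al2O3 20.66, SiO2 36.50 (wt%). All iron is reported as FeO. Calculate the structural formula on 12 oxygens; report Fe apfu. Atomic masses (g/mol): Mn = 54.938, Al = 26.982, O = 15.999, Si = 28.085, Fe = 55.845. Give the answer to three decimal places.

0.389 Fe apfu

MnO (M=70.937): mol = 0.52709; Mn = 0.52709, O = 0.52709.
FeO (M=71.844): mol = 0.07878; Fe = 0.07878, O = 0.07878.
Al2O3 (M=101.961): mol = 0.20263; Al = 0.40526, O = 0.60789.
SiO2 (M=60.083): mol = 0.60749; Si = 0.60749, O = 1.21498.
ΣO = 2.42874; factor = 12/ΣO = 4.94083.
Fe apfu = 0.07878 × 4.94083 = 0.389.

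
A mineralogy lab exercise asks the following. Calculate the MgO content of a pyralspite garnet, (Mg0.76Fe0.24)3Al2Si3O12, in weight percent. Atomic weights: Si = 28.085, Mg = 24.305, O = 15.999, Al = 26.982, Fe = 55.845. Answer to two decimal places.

M((Mg0.76Fe0.24)3Al2Si3O12) = 425.831 g/mol; M(MgO) = 40.304 g/mol.
Moles MgO per formula unit = 2.28 Mg ÷ 1 = 2.2800.
MgO fraction = (2.2800 × 40.304) / 425.831 = 91.893/425.831 = 0.2158.

21.58 wt%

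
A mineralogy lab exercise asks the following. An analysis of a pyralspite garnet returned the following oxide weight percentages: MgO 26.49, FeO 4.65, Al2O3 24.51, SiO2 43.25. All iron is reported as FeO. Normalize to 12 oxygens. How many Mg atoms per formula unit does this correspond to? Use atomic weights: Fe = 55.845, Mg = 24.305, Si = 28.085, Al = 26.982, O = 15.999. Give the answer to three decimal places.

2.736 Mg apfu

26.49 wt% MgO ÷ 40.304 g/mol = 0.65725 mol, giving 0.65725 Mg and 0.65725 O.
4.65 wt% FeO ÷ 71.844 g/mol = 0.06472 mol, giving 0.06472 Fe and 0.06472 O.
24.51 wt% Al2O3 ÷ 101.961 g/mol = 0.24039 mol, giving 0.48078 Al and 0.72117 O.
43.25 wt% SiO2 ÷ 60.083 g/mol = 0.71984 mol, giving 0.71984 Si and 1.43968 O.
Oxygen sums to 2.88282; scaling by 12/2.88282 = 4.16259 puts the formula on 12 O.
Mg: 0.65725 × 4.16259 = 2.736 atoms per formula unit.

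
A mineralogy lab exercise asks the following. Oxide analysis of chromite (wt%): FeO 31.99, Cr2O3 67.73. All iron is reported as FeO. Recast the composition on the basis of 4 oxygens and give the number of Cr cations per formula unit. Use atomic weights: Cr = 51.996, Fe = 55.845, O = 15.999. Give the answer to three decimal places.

FeO: 31.99/71.844 = 0.44527 mol → 0.44527 mol Fe, 0.44527 mol O.
Cr2O3: 67.73/151.989 = 0.44562 mol → 0.89124 mol Cr, 1.33686 mol O.
Total oxygen = 1.78213 mol. Normalization factor = 4/1.78213 = 2.24451.
Cr per 4 O = 0.89124 × 2.24451 = 2.000.

2.000 Cr apfu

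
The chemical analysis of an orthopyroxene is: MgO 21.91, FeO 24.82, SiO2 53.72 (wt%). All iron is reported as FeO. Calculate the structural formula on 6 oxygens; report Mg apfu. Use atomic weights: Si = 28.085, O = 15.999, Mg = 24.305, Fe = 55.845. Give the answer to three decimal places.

MgO: 21.91/40.304 = 0.54362 mol → 0.54362 mol Mg, 0.54362 mol O.
FeO: 24.82/71.844 = 0.34547 mol → 0.34547 mol Fe, 0.34547 mol O.
SiO2: 53.72/60.083 = 0.89410 mol → 0.89410 mol Si, 1.78820 mol O.
Total oxygen = 2.67729 mol. Normalization factor = 6/2.67729 = 2.24107.
Mg per 6 O = 0.54362 × 2.24107 = 1.218.

1.218 Mg apfu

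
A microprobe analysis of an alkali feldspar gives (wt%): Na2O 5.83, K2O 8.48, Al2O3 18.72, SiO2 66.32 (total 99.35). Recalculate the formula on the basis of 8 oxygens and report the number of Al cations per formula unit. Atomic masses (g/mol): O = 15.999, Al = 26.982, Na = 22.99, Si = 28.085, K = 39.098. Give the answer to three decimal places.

0.998 Al apfu

Na2O: 5.83/61.979 = 0.09406 mol → 0.18812 mol Na, 0.09406 mol O.
K2O: 8.48/94.195 = 0.09003 mol → 0.18006 mol K, 0.09003 mol O.
Al2O3: 18.72/101.961 = 0.18360 mol → 0.36720 mol Al, 0.55080 mol O.
SiO2: 66.32/60.083 = 1.10381 mol → 1.10381 mol Si, 2.20762 mol O.
Total oxygen = 2.94251 mol. Normalization factor = 8/2.94251 = 2.71877.
Al per 8 O = 0.36720 × 2.71877 = 0.998.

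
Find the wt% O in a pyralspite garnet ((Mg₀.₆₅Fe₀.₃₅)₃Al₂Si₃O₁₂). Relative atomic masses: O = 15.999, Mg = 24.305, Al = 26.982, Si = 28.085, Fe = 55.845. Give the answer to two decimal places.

M((Mg₀.₆₅Fe₀.₃₅)₃Al₂Si₃O₁₂) = 436.239 g/mol.
O contributes 12 × 15.999 = 191.988 g per mole.
191.988/436.239 = 0.4401 → 44.01%.

44.01 weight percent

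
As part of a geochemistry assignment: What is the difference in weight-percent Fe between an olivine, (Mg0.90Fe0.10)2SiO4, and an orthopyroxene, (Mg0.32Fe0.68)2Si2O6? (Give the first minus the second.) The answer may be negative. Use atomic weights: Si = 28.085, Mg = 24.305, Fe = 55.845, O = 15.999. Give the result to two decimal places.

Fe in (Mg0.90Fe0.10)2SiO4: molar mass 146.999 g/mol; 0.20×55.845 = 11.169 g → 7.60 wt%.
Fe in (Mg0.32Fe0.68)2Si2O6: molar mass 243.668 g/mol; 1.36×55.845 = 75.949 g → 31.17 wt%.
Difference = 7.60 − 31.17 = -23.57 percentage points.

-23.57 percentage points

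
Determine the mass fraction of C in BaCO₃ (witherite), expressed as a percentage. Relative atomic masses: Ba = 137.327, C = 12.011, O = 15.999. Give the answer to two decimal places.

Molar mass of BaCO₃: 1·137.327 + 1·12.011 + 3·15.999 = 197.335 g/mol.
Mass of C per formula unit: 1 × 12.011 = 12.011 g.
Weight fraction C = 12.011 / 197.335 = 0.0609.

6.09 wt%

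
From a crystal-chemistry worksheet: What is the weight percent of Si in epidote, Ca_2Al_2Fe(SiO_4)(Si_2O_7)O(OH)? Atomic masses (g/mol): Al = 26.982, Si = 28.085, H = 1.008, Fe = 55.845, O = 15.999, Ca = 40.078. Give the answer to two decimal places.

Molar mass of Ca_2Al_2Fe(SiO_4)(Si_2O_7)O(OH): 2×40.078 + 2×26.982 + 1×55.845 + 3×28.085 + 13×15.999 + 1×1.008 = 483.215 g/mol.
Mass of Si per formula unit: 3 × 28.085 = 84.255 g.
Weight fraction Si = 84.255 / 483.215 = 0.1744.

17.44 wt%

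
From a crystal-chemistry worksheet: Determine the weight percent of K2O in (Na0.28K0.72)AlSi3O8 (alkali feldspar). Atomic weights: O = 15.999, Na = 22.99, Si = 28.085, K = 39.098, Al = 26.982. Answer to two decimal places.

12.38 wt%

Formula mass = 273.817 g/mol.
0.72 K → 0.3600 mol K2O per formula unit; M(K2O) = 94.195, so K2O mass = 33.910 g.
33.910/273.817 × 100 = 12.38 wt%.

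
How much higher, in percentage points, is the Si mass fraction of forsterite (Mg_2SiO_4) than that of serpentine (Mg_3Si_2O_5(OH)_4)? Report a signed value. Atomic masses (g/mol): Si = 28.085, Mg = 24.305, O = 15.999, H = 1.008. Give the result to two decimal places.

First mineral: 28.085 g Si in 140.691 g formula = 19.96 wt% Si.
Second mineral: 56.170 g Si in 277.108 g formula = 20.27 wt% Si.
19.96% − 20.27% gives a difference of -0.31 percentage points.

-0.31 percentage points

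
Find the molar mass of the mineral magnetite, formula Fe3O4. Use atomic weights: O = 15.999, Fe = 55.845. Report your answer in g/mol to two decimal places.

231.53 g/mol

M = 3(55.845) + 4(15.999)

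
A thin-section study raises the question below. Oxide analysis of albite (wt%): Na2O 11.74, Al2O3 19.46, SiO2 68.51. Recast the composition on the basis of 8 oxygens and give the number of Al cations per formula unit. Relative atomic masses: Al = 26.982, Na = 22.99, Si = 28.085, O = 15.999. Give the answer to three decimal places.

11.74 wt% Na2O ÷ 61.979 g/mol = 0.18942 mol, giving 0.37884 Na and 0.18942 O.
19.46 wt% Al2O3 ÷ 101.961 g/mol = 0.19086 mol, giving 0.38172 Al and 0.57258 O.
68.51 wt% SiO2 ÷ 60.083 g/mol = 1.14026 mol, giving 1.14026 Si and 2.28052 O.
Oxygen sums to 3.04252; scaling by 8/3.04252 = 2.62940 puts the formula on 8 O.
Al: 0.38172 × 2.62940 = 1.004 atoms per formula unit.

1.004 Al apfu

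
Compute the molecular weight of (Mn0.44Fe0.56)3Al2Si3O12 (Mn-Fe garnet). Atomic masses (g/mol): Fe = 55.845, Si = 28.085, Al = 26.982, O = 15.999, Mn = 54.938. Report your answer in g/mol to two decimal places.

Mn: 1.32 × 54.938 = 72.5182
Fe: 1.68 × 55.845 = 93.8196
Al: 2 × 26.982 = 53.9640
Si: 3 × 28.085 = 84.2550
O: 12 × 15.999 = 191.9880
Summing the contributions gives the formula mass.

496.54 g/mol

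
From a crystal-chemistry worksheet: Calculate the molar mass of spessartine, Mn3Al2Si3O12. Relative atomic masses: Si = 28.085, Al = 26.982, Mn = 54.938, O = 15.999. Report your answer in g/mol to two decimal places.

M = 3·54.938 + 2·26.982 + 3·28.085 + 12·15.999

495.02 g/mol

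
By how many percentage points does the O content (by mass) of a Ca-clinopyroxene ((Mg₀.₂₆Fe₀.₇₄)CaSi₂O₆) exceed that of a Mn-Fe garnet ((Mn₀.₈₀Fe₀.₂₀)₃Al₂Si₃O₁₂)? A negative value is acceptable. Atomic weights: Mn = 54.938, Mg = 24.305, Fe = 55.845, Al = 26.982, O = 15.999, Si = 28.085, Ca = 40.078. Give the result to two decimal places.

1.28 percentage points

O in (Mg₀.₂₆Fe₀.₇₄)CaSi₂O₆: molar mass 239.887 g/mol; 6×15.999 = 95.994 g → 40.02 wt%.
O in (Mn₀.₈₀Fe₀.₂₀)₃Al₂Si₃O₁₂: molar mass 495.565 g/mol; 12×15.999 = 191.988 g → 38.74 wt%.
Difference = 40.02 − 38.74 = 1.28 percentage points.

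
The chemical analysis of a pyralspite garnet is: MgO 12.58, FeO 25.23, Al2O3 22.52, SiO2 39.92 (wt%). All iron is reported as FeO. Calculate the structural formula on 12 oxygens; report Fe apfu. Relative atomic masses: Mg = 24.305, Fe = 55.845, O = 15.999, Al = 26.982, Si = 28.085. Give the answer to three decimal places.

1.587 Fe apfu

12.58 wt% MgO ÷ 40.304 g/mol = 0.31213 mol, giving 0.31213 Mg and 0.31213 O.
25.23 wt% FeO ÷ 71.844 g/mol = 0.35118 mol, giving 0.35118 Fe and 0.35118 O.
22.52 wt% Al2O3 ÷ 101.961 g/mol = 0.22087 mol, giving 0.44174 Al and 0.66261 O.
39.92 wt% SiO2 ÷ 60.083 g/mol = 0.66441 mol, giving 0.66441 Si and 1.32882 O.
Oxygen sums to 2.65474; scaling by 12/2.65474 = 4.52022 puts the formula on 12 O.
Fe: 0.35118 × 4.52022 = 1.587 atoms per formula unit.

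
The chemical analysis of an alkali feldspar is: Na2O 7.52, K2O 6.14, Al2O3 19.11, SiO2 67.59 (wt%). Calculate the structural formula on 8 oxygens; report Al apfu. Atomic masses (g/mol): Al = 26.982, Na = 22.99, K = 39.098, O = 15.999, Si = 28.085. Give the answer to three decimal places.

Na2O: 7.52/61.979 = 0.12133 mol → 0.24266 mol Na, 0.12133 mol O.
K2O: 6.14/94.195 = 0.06518 mol → 0.13036 mol K, 0.06518 mol O.
Al2O3: 19.11/101.961 = 0.18742 mol → 0.37484 mol Al, 0.56226 mol O.
SiO2: 67.59/60.083 = 1.12494 mol → 1.12494 mol Si, 2.24988 mol O.
Total oxygen = 2.99865 mol. Normalization factor = 8/2.99865 = 2.66787.
Al per 8 O = 0.37484 × 2.66787 = 1.000.

1.000 Al apfu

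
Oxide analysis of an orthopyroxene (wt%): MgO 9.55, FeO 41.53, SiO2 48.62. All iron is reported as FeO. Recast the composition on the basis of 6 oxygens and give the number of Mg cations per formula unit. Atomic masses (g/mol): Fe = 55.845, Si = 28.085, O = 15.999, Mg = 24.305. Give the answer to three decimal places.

0.584 Mg apfu

MgO: 9.55/40.304 = 0.23695 mol → 0.23695 mol Mg, 0.23695 mol O.
FeO: 41.53/71.844 = 0.57806 mol → 0.57806 mol Fe, 0.57806 mol O.
SiO2: 48.62/60.083 = 0.80921 mol → 0.80921 mol Si, 1.61842 mol O.
Total oxygen = 2.43343 mol. Normalization factor = 6/2.43343 = 2.46566.
Mg per 6 O = 0.23695 × 2.46566 = 0.584.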